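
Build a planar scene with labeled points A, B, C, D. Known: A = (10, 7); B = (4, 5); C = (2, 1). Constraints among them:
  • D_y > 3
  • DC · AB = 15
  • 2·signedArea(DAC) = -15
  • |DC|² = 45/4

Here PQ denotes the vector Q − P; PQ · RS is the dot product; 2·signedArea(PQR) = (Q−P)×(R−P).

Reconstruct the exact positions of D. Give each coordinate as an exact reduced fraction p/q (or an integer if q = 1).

D = (7/2, 4)

1. D_x = 7/2  [2·signedArea(DAC) = -15 ∩ DC · AB = 15]
2. D_y = 4  [2·signedArea(DAC) = -15 ∩ DC · AB = 15]
   → D = (7/2, 4)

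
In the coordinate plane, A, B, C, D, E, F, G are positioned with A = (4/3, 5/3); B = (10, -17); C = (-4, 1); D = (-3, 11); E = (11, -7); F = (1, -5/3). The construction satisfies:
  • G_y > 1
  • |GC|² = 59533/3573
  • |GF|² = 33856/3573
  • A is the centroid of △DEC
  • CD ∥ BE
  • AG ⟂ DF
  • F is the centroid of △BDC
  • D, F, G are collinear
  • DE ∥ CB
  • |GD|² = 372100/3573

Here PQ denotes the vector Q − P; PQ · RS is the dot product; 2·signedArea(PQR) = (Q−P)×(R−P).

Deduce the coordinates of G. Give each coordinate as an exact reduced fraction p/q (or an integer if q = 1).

G = (29/397, 1511/1191)

1. G_x = 29/397  [D, F, G are collinear ∩ AG ⟂ DF]
2. G_y = 1511/1191  [D, F, G are collinear ∩ AG ⟂ DF]
   → G = (29/397, 1511/1191)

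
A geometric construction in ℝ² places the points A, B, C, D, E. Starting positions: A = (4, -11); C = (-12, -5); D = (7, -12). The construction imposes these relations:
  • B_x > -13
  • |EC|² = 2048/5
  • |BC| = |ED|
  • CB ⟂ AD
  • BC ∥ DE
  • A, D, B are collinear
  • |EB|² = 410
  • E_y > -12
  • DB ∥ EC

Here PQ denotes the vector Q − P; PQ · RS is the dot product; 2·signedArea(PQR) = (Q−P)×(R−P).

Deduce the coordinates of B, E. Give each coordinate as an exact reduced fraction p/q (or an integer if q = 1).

B = (-61/5, -28/5)
E = (36/5, -57/5)

1. B_x = -61/5  [A, D, B are collinear ∩ CB ⟂ AD]
2. B_y = -28/5  [A, D, B are collinear ∩ CB ⟂ AD]
   → B = (-61/5, -28/5)
3. E_x = 36/5  [DB ∥ EC ∩ BC ∥ DE]
4. E_y = -57/5  [DB ∥ EC ∩ BC ∥ DE]
   → E = (36/5, -57/5)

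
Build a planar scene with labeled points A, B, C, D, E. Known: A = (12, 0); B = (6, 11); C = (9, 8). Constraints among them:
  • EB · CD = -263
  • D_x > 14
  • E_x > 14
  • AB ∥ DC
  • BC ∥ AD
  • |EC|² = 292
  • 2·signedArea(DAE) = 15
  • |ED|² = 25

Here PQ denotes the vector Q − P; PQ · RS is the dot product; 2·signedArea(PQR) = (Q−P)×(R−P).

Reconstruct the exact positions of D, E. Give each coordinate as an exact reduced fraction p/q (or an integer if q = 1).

D = (15, -3)
E = (15, -8)

1. D_x = 15  [AB ∥ DC ∩ BC ∥ AD]
2. D_y = -3  [AB ∥ DC ∩ BC ∥ AD]
   → D = (15, -3)
3. E_x = 15  [EB · CD = -263 ∩ 2·signedArea(DAE) = 15]
4. E_y = -8  [EB · CD = -263 ∩ 2·signedArea(DAE) = 15]
   → E = (15, -8)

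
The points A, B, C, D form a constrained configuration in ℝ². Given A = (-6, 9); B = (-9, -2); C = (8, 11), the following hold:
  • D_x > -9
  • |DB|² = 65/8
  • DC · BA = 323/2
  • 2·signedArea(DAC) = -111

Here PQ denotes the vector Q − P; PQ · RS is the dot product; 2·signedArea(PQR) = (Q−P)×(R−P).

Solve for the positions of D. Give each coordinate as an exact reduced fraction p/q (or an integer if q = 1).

D = (-33/4, 3/4)

1. D_x = -33/4  [2·signedArea(DAC) = -111 ∩ DC · BA = 323/2]
2. D_y = 3/4  [2·signedArea(DAC) = -111 ∩ DC · BA = 323/2]
   → D = (-33/4, 3/4)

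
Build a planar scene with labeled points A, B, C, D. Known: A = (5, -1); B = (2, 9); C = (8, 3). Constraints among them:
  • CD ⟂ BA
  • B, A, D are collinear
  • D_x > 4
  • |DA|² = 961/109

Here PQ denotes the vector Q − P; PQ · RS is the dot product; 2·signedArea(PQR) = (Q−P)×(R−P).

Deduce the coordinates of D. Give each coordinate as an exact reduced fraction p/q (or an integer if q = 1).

D = (452/109, 201/109)

1. D_x = 452/109  [B, A, D are collinear ∩ CD ⟂ BA]
2. D_y = 201/109  [B, A, D are collinear ∩ CD ⟂ BA]
   → D = (452/109, 201/109)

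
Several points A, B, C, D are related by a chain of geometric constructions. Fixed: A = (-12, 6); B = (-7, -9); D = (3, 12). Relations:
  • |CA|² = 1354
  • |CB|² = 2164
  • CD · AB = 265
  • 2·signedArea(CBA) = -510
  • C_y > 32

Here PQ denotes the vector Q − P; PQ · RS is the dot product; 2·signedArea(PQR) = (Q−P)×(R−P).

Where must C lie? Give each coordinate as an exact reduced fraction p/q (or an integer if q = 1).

C = (13, 33)

1. C_x = 13  [2·signedArea(CBA) = -510 ∩ CD · AB = 265]
2. C_y = 33  [2·signedArea(CBA) = -510 ∩ CD · AB = 265]
   → C = (13, 33)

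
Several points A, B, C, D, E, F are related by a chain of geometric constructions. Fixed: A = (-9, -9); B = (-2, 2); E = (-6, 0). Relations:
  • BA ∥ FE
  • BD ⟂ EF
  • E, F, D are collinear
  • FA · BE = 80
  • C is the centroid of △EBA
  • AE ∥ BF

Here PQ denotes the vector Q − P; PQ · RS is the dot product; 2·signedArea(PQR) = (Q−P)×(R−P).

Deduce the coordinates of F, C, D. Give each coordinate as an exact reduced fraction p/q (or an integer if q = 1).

1. F_x = 1  [BA ∥ FE ∩ AE ∥ BF]
2. F_y = 11  [BA ∥ FE ∩ AE ∥ BF]
   → F = (1, 11)
3. C_x = -17/3  [C is the centroid of △EBA]
4. C_y = -7/3  [C is the centroid of △EBA]
   → C = (-17/3, -7/3)
5. D_x = -67/17  [E, F, D are collinear ∩ BD ⟂ EF]
6. D_y = 55/17  [E, F, D are collinear ∩ BD ⟂ EF]
   → D = (-67/17, 55/17)

C = (-17/3, -7/3)
D = (-67/17, 55/17)
F = (1, 11)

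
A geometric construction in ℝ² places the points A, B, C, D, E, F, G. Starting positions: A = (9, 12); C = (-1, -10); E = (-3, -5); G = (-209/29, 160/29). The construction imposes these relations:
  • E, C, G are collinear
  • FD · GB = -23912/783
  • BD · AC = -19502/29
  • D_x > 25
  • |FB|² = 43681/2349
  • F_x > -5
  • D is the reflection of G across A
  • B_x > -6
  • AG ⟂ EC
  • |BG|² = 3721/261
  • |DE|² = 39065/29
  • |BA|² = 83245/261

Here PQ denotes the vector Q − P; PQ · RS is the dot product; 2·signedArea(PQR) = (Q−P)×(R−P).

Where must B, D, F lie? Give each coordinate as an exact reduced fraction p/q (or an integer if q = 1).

B = (-505/87, 175/87)
D = (731/29, 536/29)
F = (-1097/261, -520/261)

1. D_x = 731/29  [D is the reflection of G across A]
2. D_y = 536/29  [D is the reflection of G across A]
   → D = (731/29, 536/29)
3. B_x = -505/87  [line 10·x + 22·y + 400/29 = 0 ∩ |BG|² = 3721/261]
4. B_y = 175/87  [line 10·x + 22·y + 400/29 = 0 ∩ |BG|² = 3721/261]
   → B = (-505/87, 175/87)
5. F_x = -1097/261  [line -122/87·x + 305/87·y + 854/783 = 0 ∩ |FB|² = 43681/2349]
6. F_y = -520/261  [line -122/87·x + 305/87·y + 854/783 = 0 ∩ |FB|² = 43681/2349]
   → F = (-1097/261, -520/261)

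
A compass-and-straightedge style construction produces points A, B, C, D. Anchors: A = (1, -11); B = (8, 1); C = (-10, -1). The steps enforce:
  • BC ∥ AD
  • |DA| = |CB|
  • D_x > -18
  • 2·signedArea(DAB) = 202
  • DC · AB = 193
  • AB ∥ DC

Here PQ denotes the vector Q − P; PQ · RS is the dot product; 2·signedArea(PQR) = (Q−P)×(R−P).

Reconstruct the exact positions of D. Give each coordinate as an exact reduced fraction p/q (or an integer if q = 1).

1. D_x = -17  [AB ∥ DC ∩ BC ∥ AD]
2. D_y = -13  [AB ∥ DC ∩ BC ∥ AD]
   → D = (-17, -13)

D = (-17, -13)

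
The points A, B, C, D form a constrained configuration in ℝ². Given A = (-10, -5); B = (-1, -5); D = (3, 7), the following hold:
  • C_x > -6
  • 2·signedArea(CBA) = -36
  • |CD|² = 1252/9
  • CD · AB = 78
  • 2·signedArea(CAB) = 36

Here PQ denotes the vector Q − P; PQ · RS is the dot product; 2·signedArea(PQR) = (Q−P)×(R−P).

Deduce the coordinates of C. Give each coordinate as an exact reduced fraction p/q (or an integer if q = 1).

1. C_x = -17/3  [2·signedArea(CBA) = -36 ∩ CD · AB = 78]
2. C_y = -1  [2·signedArea(CBA) = -36 ∩ CD · AB = 78]
   → C = (-17/3, -1)

C = (-17/3, -1)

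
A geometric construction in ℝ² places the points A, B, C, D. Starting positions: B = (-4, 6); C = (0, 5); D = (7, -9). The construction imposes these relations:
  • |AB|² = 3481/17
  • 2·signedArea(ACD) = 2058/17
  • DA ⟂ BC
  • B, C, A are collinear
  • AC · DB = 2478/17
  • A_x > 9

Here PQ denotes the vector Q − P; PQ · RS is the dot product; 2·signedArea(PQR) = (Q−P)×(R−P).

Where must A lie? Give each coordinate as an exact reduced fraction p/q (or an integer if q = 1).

1. A_x = 168/17  [B, C, A are collinear ∩ DA ⟂ BC]
2. A_y = 43/17  [B, C, A are collinear ∩ DA ⟂ BC]
   → A = (168/17, 43/17)

A = (168/17, 43/17)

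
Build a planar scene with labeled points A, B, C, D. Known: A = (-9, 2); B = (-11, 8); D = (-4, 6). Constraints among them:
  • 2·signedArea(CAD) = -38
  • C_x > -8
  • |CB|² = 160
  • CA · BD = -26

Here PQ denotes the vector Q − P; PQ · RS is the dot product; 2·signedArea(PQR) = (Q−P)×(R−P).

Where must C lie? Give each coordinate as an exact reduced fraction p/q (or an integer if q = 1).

1. C_x = -7  [2·signedArea(CAD) = -38 ∩ CA · BD = -26]
2. C_y = -4  [2·signedArea(CAD) = -38 ∩ CA · BD = -26]
   → C = (-7, -4)

C = (-7, -4)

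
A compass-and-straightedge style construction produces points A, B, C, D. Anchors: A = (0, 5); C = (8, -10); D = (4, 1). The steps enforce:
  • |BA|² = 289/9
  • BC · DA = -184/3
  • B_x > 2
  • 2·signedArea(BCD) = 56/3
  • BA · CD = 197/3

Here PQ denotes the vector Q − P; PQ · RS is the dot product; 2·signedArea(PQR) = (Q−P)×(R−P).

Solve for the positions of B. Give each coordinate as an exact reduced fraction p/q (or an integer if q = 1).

1. B_x = 8/3  [2·signedArea(BCD) = 56/3 ∩ BC · DA = -184/3]
2. B_y = 0  [2·signedArea(BCD) = 56/3 ∩ BC · DA = -184/3]
   → B = (8/3, 0)

B = (8/3, 0)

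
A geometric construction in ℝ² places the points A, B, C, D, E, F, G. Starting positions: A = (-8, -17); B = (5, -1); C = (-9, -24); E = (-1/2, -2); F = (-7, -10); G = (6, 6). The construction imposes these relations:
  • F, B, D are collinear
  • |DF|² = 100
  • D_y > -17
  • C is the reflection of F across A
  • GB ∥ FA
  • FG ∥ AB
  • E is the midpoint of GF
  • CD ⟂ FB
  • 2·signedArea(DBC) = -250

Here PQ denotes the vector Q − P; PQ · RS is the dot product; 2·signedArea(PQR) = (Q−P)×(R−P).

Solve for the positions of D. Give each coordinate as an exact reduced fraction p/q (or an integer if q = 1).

1. D_x = -15  [F, B, D are collinear ∩ CD ⟂ FB]
2. D_y = -16  [F, B, D are collinear ∩ CD ⟂ FB]
   → D = (-15, -16)

D = (-15, -16)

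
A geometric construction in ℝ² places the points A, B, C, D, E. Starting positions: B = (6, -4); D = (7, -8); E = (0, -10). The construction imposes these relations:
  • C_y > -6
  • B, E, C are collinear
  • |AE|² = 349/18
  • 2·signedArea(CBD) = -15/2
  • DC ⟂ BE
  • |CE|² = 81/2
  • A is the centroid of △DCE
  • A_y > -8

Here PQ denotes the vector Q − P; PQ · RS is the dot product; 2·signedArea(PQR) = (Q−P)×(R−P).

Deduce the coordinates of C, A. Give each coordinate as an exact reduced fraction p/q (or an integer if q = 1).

1. C_x = 9/2  [B, E, C are collinear ∩ DC ⟂ BE]
2. C_y = -11/2  [B, E, C are collinear ∩ DC ⟂ BE]
   → C = (9/2, -11/2)
3. A_x = 23/6  [A is the centroid of △DCE]
4. A_y = -47/6  [A is the centroid of △DCE]
   → A = (23/6, -47/6)

A = (23/6, -47/6)
C = (9/2, -11/2)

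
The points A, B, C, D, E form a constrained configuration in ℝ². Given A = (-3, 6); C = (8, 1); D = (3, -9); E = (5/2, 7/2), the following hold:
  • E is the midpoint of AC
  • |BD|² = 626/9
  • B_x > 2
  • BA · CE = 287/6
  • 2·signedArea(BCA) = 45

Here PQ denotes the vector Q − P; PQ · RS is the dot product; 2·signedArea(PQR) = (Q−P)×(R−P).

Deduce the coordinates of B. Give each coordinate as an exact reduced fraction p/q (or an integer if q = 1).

B = (8/3, -2/3)

1. B_x = 8/3  [2·signedArea(BCA) = 45 ∩ BA · CE = 287/6]
2. B_y = -2/3  [2·signedArea(BCA) = 45 ∩ BA · CE = 287/6]
   → B = (8/3, -2/3)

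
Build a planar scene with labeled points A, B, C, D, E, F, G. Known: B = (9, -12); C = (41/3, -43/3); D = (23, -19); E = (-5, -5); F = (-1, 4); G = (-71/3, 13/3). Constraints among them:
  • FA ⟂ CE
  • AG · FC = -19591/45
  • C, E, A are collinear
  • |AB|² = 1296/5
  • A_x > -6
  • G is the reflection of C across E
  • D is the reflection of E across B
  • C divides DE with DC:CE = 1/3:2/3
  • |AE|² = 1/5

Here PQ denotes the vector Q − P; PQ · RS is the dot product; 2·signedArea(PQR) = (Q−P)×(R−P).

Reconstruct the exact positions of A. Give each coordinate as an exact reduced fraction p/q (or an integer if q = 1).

1. A_x = -27/5  [C, E, A are collinear ∩ FA ⟂ CE]
2. A_y = -24/5  [C, E, A are collinear ∩ FA ⟂ CE]
   → A = (-27/5, -24/5)

A = (-27/5, -24/5)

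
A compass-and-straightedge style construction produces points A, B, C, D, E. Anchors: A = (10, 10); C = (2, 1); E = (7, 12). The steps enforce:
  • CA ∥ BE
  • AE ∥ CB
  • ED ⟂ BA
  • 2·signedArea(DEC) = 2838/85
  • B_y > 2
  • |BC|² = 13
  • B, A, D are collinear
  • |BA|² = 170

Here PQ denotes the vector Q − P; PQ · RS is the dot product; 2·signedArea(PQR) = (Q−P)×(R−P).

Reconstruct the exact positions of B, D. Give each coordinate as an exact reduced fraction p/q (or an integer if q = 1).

1. B_x = -1  [CA ∥ BE ∩ AE ∥ CB]
2. B_y = 3  [CA ∥ BE ∩ AE ∥ CB]
   → B = (-1, 3)
3. D_x = 1491/170  [B, A, D are collinear ∩ ED ⟂ BA]
4. D_y = 1567/170  [B, A, D are collinear ∩ ED ⟂ BA]
   → D = (1491/170, 1567/170)

B = (-1, 3)
D = (1491/170, 1567/170)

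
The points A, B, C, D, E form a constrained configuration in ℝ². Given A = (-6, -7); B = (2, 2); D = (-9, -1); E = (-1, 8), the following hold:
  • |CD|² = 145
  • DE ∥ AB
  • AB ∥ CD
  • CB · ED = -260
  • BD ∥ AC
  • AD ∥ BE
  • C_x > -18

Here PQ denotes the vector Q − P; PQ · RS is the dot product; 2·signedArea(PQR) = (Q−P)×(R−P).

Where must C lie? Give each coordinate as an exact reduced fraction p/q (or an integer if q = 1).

C = (-17, -10)

1. C_x = -17  [AB ∥ CD ∩ BD ∥ AC]
2. C_y = -10  [AB ∥ CD ∩ BD ∥ AC]
   → C = (-17, -10)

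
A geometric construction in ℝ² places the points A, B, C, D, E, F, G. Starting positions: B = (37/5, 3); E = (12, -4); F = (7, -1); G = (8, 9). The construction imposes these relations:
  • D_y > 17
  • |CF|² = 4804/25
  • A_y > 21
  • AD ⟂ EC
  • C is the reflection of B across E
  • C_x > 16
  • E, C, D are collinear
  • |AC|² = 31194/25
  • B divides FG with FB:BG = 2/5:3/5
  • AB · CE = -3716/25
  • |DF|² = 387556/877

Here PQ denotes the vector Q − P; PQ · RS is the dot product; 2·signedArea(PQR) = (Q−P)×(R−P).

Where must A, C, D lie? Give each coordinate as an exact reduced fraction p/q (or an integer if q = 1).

1. C_x = 83/5  [C is the reflection of B across E]
2. C_y = -11  [C is the reflection of B across E]
   → C = (83/5, -11)
3. D_x = -2057/877  [line 7·x + 23/5·y + -328/5 = 0 ∩ |DF|² = 387556/877]
4. D_y = 15637/877  [line 7·x + 23/5·y + -328/5 = 0 ∩ |DF|² = 387556/877]
   → D = (-2057/877, 15637/877)
5. A_x = 4  [line 23/5·x + -7·y + 678/5 = 0 ∩ |AC|² = 31194/25]
6. A_y = 22  [line 23/5·x + -7·y + 678/5 = 0 ∩ |AC|² = 31194/25]
   → A = (4, 22)

A = (4, 22)
C = (83/5, -11)
D = (-2057/877, 15637/877)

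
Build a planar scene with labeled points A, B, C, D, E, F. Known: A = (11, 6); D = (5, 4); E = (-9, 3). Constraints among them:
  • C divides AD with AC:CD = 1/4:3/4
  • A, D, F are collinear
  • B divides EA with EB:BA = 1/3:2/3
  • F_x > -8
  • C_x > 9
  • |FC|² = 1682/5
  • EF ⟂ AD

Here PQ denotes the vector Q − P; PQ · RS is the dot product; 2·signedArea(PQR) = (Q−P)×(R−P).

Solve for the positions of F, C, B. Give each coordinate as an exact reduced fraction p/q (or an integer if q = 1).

B = (-7/3, 4)
C = (19/2, 11/2)
F = (-79/10, -3/10)

1. F_x = -79/10  [A, D, F are collinear ∩ EF ⟂ AD]
2. F_y = -3/10  [A, D, F are collinear ∩ EF ⟂ AD]
   → F = (-79/10, -3/10)
3. C_x = 19/2  [C divides AD with AC:CD = 1/4:3/4]
4. C_y = 11/2  [C divides AD with AC:CD = 1/4:3/4]
   → C = (19/2, 11/2)
5. B_x = -7/3  [B divides EA with EB:BA = 1/3:2/3]
6. B_y = 4  [B divides EA with EB:BA = 1/3:2/3]
   → B = (-7/3, 4)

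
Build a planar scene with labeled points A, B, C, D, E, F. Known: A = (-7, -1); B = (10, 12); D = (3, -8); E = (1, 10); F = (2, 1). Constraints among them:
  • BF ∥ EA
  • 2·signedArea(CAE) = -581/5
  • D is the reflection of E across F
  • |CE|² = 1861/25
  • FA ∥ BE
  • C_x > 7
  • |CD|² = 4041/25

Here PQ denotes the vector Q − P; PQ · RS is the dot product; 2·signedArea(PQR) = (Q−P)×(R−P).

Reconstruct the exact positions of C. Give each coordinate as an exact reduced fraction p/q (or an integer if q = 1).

C = (36/5, 4)

1. C_x = 36/5  [line -11·x + 8·y + 236/5 = 0 ∩ |CD|² = 4041/25]
2. C_y = 4  [line -11·x + 8·y + 236/5 = 0 ∩ |CD|² = 4041/25]
   → C = (36/5, 4)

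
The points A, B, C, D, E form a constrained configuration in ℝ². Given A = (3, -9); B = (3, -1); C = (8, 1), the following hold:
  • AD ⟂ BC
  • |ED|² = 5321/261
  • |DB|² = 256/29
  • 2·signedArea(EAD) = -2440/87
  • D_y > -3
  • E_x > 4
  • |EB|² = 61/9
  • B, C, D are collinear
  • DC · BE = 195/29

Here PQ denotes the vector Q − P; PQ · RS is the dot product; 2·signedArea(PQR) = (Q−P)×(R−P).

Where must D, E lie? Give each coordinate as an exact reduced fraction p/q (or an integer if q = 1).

D = (7/29, -61/29)
E = (14/3, -3)

1. D_x = 7/29  [B, C, D are collinear ∩ AD ⟂ BC]
2. D_y = -61/29  [B, C, D are collinear ∩ AD ⟂ BC]
   → D = (7/29, -61/29)
3. E_x = 14/3  [line -200/29·x + -80/29·y + 2080/87 = 0 ∩ |ED|² = 5321/261]
4. E_y = -3  [line -200/29·x + -80/29·y + 2080/87 = 0 ∩ |ED|² = 5321/261]
   → E = (14/3, -3)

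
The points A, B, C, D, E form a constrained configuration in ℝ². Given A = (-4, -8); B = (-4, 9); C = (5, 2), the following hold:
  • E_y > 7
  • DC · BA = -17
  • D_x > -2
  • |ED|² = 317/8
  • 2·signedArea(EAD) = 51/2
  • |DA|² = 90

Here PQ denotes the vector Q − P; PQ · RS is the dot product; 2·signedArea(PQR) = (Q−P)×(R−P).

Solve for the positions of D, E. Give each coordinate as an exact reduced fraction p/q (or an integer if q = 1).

D = (-1, 1)
E = (-7/4, 29/4)

1. D_y = 1  [DC · BA = -17]
2. D_x = -1  [|DA|² = 90]
   → D = (-1, 1)
3. E_x = -7/4  [line -9·x + 3·y + -75/2 = 0 ∩ |ED|² = 317/8]
4. E_y = 29/4  [line -9·x + 3·y + -75/2 = 0 ∩ |ED|² = 317/8]
   → E = (-7/4, 29/4)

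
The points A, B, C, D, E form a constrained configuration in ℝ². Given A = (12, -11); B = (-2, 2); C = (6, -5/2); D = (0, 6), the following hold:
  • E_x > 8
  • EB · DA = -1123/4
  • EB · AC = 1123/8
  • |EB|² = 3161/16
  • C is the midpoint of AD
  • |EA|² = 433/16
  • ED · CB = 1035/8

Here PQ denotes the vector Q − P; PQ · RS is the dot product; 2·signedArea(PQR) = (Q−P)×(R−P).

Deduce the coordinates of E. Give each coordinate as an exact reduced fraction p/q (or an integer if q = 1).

1. E_x = 9  [EB · DA = -1123/4 ∩ ED · CB = 1035/8]
2. E_y = -27/4  [EB · DA = -1123/4 ∩ ED · CB = 1035/8]
   → E = (9, -27/4)

E = (9, -27/4)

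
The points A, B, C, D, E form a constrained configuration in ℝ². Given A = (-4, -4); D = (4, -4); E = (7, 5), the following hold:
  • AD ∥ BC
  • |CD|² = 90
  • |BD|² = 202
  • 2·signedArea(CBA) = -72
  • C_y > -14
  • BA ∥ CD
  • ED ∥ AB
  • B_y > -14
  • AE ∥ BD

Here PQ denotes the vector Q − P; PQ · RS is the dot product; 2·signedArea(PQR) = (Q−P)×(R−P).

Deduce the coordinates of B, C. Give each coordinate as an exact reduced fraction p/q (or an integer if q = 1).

1. B_x = -7  [AE ∥ BD ∩ ED ∥ AB]
2. B_y = -13  [AE ∥ BD ∩ ED ∥ AB]
   → B = (-7, -13)
3. C_x = 1  [BA ∥ CD ∩ AD ∥ BC]
4. C_y = -13  [BA ∥ CD ∩ AD ∥ BC]
   → C = (1, -13)

B = (-7, -13)
C = (1, -13)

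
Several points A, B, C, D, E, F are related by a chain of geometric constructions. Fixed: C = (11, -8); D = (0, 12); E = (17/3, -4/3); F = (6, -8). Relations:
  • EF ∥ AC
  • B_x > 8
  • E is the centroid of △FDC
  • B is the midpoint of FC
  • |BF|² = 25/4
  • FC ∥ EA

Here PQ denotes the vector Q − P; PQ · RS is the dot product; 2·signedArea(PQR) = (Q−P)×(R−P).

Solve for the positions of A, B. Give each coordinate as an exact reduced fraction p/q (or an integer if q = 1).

1. A_x = 32/3  [EF ∥ AC ∩ FC ∥ EA]
2. A_y = -4/3  [EF ∥ AC ∩ FC ∥ EA]
   → A = (32/3, -4/3)
3. B_x = 17/2  [B is the midpoint of FC]
4. B_y = -8  [B is the midpoint of FC]
   → B = (17/2, -8)

A = (32/3, -4/3)
B = (17/2, -8)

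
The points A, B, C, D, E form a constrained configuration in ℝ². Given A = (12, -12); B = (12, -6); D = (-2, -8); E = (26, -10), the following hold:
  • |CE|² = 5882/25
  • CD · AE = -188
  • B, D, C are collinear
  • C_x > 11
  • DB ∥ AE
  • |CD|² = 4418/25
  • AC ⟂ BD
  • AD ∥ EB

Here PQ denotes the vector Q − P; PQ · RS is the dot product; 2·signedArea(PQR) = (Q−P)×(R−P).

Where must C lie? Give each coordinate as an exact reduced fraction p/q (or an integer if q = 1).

C = (279/25, -153/25)

1. C_x = 279/25  [B, D, C are collinear ∩ AC ⟂ BD]
2. C_y = -153/25  [B, D, C are collinear ∩ AC ⟂ BD]
   → C = (279/25, -153/25)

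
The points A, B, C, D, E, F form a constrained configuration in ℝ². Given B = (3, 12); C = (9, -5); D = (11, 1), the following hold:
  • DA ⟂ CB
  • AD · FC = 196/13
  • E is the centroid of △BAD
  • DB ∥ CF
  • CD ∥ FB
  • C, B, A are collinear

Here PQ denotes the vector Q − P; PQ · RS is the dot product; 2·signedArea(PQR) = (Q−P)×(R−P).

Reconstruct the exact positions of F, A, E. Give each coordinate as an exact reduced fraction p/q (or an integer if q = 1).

A = (477/65, -19/65)
E = (1387/195, 826/195)
F = (1, 6)

1. F_x = 1  [CD ∥ FB ∩ DB ∥ CF]
2. F_y = 6  [CD ∥ FB ∩ DB ∥ CF]
   → F = (1, 6)
3. A_x = 477/65  [C, B, A are collinear ∩ DA ⟂ CB]
4. A_y = -19/65  [C, B, A are collinear ∩ DA ⟂ CB]
   → A = (477/65, -19/65)
5. E_x = 1387/195  [E is the centroid of △BAD]
6. E_y = 826/195  [E is the centroid of △BAD]
   → E = (1387/195, 826/195)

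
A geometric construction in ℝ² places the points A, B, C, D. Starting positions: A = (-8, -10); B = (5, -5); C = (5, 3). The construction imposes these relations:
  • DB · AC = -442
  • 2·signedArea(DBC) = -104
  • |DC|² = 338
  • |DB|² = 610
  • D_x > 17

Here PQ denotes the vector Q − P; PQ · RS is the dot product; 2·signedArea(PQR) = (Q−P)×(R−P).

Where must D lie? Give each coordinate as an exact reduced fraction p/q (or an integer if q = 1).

1. D_x = 18  [2·signedArea(DBC) = -104 ∩ DB · AC = -442]
2. D_y = 16  [2·signedArea(DBC) = -104 ∩ DB · AC = -442]
   → D = (18, 16)

D = (18, 16)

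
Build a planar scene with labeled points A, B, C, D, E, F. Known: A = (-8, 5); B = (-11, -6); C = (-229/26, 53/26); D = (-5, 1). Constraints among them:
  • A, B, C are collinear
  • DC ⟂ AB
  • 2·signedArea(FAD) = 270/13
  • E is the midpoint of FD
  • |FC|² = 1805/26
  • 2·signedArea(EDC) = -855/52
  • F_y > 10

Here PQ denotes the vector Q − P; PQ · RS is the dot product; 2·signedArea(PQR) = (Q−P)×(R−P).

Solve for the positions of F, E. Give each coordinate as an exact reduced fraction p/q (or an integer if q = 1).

1. F_x = -86/13  [line 4·x + 3·y + -49/13 = 0 ∩ |FC|² = 1805/26]
2. F_y = 131/13  [line 4·x + 3·y + -49/13 = 0 ∩ |FC|² = 1805/26]
   → F = (-86/13, 131/13)
3. E_x = -151/26  [E is the midpoint of FD]
4. E_y = 72/13  [E is the midpoint of FD]
   → E = (-151/26, 72/13)

E = (-151/26, 72/13)
F = (-86/13, 131/13)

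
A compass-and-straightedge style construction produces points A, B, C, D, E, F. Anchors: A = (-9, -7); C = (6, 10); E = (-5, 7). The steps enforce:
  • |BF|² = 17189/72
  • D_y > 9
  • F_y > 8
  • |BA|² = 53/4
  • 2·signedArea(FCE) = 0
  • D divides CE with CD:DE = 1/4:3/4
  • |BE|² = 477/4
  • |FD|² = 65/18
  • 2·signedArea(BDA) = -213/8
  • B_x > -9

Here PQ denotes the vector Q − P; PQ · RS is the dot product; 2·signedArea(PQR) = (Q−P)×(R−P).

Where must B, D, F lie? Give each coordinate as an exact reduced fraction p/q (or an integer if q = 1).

1. D_x = 13/4  [D divides CE with CD:DE = 1/4:3/4]
2. D_y = 37/4  [D divides CE with CD:DE = 1/4:3/4]
   → D = (13/4, 37/4)
3. B_x = -8  [line 65/4·x + -49/4·y + 697/8 = 0 ∩ |BA|² = 53/4]
4. B_y = -7/2  [line 65/4·x + -49/4·y + 697/8 = 0 ∩ |BA|² = 53/4]
   → B = (-8, -7/2)
5. F_x = 17/12  [line 3·x + -11·y + 92 = 0 ∩ |BF|² = 17189/72]
6. F_y = 35/4  [line 3·x + -11·y + 92 = 0 ∩ |BF|² = 17189/72]
   → F = (17/12, 35/4)

B = (-8, -7/2)
D = (13/4, 37/4)
F = (17/12, 35/4)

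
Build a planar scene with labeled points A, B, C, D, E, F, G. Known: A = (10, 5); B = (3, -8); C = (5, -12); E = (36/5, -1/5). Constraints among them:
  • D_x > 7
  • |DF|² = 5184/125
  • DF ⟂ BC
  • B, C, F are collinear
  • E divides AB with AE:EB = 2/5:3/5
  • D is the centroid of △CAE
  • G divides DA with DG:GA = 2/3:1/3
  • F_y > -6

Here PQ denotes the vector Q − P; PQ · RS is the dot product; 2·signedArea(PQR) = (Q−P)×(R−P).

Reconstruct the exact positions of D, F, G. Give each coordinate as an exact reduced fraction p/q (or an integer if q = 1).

D = (37/5, -12/5)
F = (41/25, -132/25)
G = (137/15, 38/15)

1. D_x = 37/5  [D is the centroid of △CAE]
2. D_y = -12/5  [D is the centroid of △CAE]
   → D = (37/5, -12/5)
3. F_x = 41/25  [B, C, F are collinear ∩ DF ⟂ BC]
4. F_y = -132/25  [B, C, F are collinear ∩ DF ⟂ BC]
   → F = (41/25, -132/25)
5. G_x = 137/15  [G divides DA with DG:GA = 2/3:1/3]
6. G_y = 38/15  [G divides DA with DG:GA = 2/3:1/3]
   → G = (137/15, 38/15)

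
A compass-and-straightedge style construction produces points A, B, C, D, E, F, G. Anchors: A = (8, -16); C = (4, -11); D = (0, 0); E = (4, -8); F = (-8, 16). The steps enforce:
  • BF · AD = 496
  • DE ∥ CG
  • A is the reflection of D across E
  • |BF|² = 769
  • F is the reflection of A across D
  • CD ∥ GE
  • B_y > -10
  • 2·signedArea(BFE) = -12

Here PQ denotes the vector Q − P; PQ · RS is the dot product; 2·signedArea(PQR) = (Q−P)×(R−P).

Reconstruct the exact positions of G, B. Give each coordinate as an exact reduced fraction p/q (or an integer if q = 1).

B = (4, -9)
G = (8, -19)

1. G_x = 8  [CD ∥ GE ∩ DE ∥ CG]
2. G_y = -19  [CD ∥ GE ∩ DE ∥ CG]
   → G = (8, -19)
3. B_x = 4  [BF · AD = 496 ∩ 2·signedArea(BFE) = -12]
4. B_y = -9  [BF · AD = 496 ∩ 2·signedArea(BFE) = -12]
   → B = (4, -9)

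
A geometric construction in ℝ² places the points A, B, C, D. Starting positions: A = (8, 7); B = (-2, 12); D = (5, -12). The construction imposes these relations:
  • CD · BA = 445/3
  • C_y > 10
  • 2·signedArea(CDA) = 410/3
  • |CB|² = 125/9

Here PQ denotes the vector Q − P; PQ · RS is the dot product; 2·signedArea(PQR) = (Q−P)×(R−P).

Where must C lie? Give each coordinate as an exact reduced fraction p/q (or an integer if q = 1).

C = (4/3, 31/3)

1. C_x = 4/3  [2·signedArea(CDA) = 410/3 ∩ CD · BA = 445/3]
2. C_y = 31/3  [2·signedArea(CDA) = 410/3 ∩ CD · BA = 445/3]
   → C = (4/3, 31/3)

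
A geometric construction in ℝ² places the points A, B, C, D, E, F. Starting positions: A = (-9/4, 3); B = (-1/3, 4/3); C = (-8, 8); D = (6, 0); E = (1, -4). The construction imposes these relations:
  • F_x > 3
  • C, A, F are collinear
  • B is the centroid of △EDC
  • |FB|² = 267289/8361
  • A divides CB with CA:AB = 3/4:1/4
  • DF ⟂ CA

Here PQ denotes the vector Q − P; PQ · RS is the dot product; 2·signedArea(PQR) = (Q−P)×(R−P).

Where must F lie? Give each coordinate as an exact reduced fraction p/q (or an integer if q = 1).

1. F_x = 3654/929  [C, A, F are collinear ∩ DF ⟂ CA]
2. F_y = -2208/929  [C, A, F are collinear ∩ DF ⟂ CA]
   → F = (3654/929, -2208/929)

F = (3654/929, -2208/929)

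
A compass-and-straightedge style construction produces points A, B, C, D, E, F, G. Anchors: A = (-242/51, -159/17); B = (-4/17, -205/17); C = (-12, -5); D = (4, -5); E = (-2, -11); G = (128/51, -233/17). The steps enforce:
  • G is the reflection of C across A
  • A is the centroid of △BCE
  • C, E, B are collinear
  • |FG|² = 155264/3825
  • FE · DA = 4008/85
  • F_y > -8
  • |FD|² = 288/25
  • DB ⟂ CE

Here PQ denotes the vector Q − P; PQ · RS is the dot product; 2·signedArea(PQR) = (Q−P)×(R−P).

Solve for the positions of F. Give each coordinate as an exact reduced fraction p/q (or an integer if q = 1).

1. F_x = 8/5  [line 446/51·x + 74/17·y + 4646/255 = 0 ∩ |FG|² = 155264/3825]
2. F_y = -37/5  [line 446/51·x + 74/17·y + 4646/255 = 0 ∩ |FG|² = 155264/3825]
   → F = (8/5, -37/5)

F = (8/5, -37/5)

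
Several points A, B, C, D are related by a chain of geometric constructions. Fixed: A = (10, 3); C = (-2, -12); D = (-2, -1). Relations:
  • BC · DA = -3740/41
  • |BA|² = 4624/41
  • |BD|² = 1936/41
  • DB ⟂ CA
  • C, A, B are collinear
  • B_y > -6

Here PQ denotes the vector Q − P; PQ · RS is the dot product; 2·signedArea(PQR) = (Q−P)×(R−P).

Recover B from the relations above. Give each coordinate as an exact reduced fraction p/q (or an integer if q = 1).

1. B_x = 138/41  [C, A, B are collinear ∩ DB ⟂ CA]
2. B_y = -217/41  [C, A, B are collinear ∩ DB ⟂ CA]
   → B = (138/41, -217/41)

B = (138/41, -217/41)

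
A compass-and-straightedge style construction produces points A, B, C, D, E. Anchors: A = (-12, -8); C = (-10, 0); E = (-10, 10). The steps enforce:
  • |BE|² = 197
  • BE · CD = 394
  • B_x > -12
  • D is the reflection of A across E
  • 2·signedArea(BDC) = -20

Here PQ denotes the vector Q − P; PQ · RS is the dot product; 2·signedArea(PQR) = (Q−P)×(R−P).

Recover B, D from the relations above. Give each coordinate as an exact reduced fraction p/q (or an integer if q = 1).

1. D_x = -8  [D is the reflection of A across E]
2. D_y = 28  [D is the reflection of A across E]
   → D = (-8, 28)
3. B_x = -11  [BE · CD = 394 ∩ 2·signedArea(BDC) = -20]
4. B_y = -4  [BE · CD = 394 ∩ 2·signedArea(BDC) = -20]
   → B = (-11, -4)

B = (-11, -4)
D = (-8, 28)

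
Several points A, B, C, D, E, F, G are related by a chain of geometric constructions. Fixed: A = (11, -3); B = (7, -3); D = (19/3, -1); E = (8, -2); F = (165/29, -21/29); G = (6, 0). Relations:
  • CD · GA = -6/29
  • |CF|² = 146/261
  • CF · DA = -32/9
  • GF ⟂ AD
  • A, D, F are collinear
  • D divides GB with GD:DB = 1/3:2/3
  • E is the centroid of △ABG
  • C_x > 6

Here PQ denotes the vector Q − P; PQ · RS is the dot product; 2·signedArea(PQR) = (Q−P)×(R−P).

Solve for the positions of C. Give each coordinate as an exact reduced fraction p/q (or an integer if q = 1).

C = (542/87, -36/29)

1. C_x = 542/87  [CD · GA = -6/29 ∩ CF · DA = -32/9]
2. C_y = -36/29  [CD · GA = -6/29 ∩ CF · DA = -32/9]
   → C = (542/87, -36/29)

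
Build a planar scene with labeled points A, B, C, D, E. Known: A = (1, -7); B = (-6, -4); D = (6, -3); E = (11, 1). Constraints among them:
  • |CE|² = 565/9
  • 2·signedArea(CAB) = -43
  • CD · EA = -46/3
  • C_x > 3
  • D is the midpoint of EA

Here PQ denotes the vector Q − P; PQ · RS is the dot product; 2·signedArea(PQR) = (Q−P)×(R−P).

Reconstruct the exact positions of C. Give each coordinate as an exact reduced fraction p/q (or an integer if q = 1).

1. C_x = 11/3  [2·signedArea(CAB) = -43 ∩ CD · EA = -46/3]
2. C_y = -2  [2·signedArea(CAB) = -43 ∩ CD · EA = -46/3]
   → C = (11/3, -2)

C = (11/3, -2)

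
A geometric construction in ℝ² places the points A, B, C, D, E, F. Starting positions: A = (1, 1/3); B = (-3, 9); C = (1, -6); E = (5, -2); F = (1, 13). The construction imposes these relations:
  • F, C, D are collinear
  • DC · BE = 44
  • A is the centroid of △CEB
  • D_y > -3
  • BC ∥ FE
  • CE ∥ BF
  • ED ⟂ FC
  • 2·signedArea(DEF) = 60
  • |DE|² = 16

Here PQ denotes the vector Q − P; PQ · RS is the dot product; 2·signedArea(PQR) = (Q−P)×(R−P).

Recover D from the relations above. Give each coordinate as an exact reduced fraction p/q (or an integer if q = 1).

1. D_x = 1  [F, C, D are collinear ∩ ED ⟂ FC]
2. D_y = -2  [F, C, D are collinear ∩ ED ⟂ FC]
   → D = (1, -2)

D = (1, -2)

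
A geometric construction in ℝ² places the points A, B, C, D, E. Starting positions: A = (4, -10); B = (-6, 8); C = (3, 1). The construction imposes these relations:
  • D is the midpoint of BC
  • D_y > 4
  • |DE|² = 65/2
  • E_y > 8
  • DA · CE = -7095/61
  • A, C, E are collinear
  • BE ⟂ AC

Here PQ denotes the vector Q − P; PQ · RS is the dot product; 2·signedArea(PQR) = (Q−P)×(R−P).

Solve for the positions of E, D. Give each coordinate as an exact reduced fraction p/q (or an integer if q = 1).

D = (-3/2, 9/2)
E = (140/61, 534/61)

1. E_x = 140/61  [A, C, E are collinear ∩ BE ⟂ AC]
2. E_y = 534/61  [A, C, E are collinear ∩ BE ⟂ AC]
   → E = (140/61, 534/61)
3. D_x = -3/2  [D is the midpoint of BC]
4. D_y = 9/2  [D is the midpoint of BC]
   → D = (-3/2, 9/2)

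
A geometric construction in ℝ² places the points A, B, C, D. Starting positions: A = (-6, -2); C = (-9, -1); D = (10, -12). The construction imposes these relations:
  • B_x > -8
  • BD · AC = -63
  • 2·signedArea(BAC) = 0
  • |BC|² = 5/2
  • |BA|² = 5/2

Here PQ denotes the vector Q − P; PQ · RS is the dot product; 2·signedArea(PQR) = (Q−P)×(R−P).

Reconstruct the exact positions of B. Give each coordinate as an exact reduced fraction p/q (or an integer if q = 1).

1. B_x = -15/2  [2·signedArea(BAC) = 0 ∩ BD · AC = -63]
2. B_y = -3/2  [2·signedArea(BAC) = 0 ∩ BD · AC = -63]
   → B = (-15/2, -3/2)

B = (-15/2, -3/2)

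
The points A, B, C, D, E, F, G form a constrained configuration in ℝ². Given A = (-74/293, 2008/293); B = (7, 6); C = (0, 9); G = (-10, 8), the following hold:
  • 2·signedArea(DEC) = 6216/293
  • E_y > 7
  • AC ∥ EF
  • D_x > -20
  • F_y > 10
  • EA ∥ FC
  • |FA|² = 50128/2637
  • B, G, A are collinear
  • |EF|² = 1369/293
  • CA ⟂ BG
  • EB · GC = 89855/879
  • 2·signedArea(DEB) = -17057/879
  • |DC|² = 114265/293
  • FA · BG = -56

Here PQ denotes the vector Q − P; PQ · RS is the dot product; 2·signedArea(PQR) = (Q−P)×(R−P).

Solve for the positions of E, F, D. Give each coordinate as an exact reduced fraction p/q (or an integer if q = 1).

1. F_x = -2782/879  [line 17·x + -2·y + 74 = 0 ∩ |FA|² = 50128/2637]
2. F_y = 8876/879  [line 17·x + -2·y + 74 = 0 ∩ |FA|² = 50128/2637]
   → F = (-2782/879, 8876/879)
3. E_x = -3004/879  [EB · GC = 89855/879 ∩ EA ∥ FC]
4. E_y = 6989/879  [EB · GC = 89855/879 ∩ EA ∥ FC]
   → E = (-3004/879, 6989/879)
5. D_x = -5786/293  [2·signedArea(DEB) = -17057/879 ∩ 2·signedArea(DEC) = 6216/293]
6. D_y = 2680/293  [2·signedArea(DEB) = -17057/879 ∩ 2·signedArea(DEC) = 6216/293]
   → D = (-5786/293, 2680/293)

D = (-5786/293, 2680/293)
E = (-3004/879, 6989/879)
F = (-2782/879, 8876/879)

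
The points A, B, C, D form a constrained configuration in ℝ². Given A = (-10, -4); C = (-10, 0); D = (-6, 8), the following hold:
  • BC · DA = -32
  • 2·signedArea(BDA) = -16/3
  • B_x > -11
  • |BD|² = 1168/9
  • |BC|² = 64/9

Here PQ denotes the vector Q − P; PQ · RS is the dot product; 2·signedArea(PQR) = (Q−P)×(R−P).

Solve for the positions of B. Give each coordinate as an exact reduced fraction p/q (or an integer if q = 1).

B = (-10, -8/3)

1. B_x = -10  [2·signedArea(BDA) = -16/3 ∩ BC · DA = -32]
2. B_y = -8/3  [2·signedArea(BDA) = -16/3 ∩ BC · DA = -32]
   → B = (-10, -8/3)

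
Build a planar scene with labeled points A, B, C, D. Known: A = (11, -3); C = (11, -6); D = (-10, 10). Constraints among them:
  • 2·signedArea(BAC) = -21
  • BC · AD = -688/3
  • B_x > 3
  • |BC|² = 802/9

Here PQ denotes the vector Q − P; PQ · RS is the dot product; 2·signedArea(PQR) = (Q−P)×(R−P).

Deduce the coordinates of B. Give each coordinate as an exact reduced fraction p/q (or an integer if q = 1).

B = (4, 1/3)

1. B_x = 4  [2·signedArea(BAC) = -21 ∩ BC · AD = -688/3]
2. B_y = 1/3  [2·signedArea(BAC) = -21 ∩ BC · AD = -688/3]
   → B = (4, 1/3)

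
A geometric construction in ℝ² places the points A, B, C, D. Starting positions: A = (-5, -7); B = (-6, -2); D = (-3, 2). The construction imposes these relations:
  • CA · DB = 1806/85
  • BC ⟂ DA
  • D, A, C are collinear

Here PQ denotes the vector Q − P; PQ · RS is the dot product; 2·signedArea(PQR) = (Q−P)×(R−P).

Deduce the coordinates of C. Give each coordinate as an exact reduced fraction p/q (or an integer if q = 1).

C = (-339/85, -208/85)

1. C_x = -339/85  [D, A, C are collinear ∩ BC ⟂ DA]
2. C_y = -208/85  [D, A, C are collinear ∩ BC ⟂ DA]
   → C = (-339/85, -208/85)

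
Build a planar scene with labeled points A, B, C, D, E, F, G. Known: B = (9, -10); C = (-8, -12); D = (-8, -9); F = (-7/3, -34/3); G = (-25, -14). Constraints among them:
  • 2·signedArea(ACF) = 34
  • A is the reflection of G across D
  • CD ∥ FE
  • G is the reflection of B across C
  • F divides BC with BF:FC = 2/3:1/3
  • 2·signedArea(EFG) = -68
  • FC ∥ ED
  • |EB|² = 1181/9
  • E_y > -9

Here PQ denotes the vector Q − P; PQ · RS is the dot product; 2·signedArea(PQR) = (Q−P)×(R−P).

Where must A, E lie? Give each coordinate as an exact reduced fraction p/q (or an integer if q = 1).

1. A_x = 9  [A is the reflection of G across D]
2. A_y = -4  [A is the reflection of G across D]
   → A = (9, -4)
3. E_x = -7/3  [FC ∥ ED ∩ CD ∥ FE]
4. E_y = -25/3  [FC ∥ ED ∩ CD ∥ FE]
   → E = (-7/3, -25/3)

A = (9, -4)
E = (-7/3, -25/3)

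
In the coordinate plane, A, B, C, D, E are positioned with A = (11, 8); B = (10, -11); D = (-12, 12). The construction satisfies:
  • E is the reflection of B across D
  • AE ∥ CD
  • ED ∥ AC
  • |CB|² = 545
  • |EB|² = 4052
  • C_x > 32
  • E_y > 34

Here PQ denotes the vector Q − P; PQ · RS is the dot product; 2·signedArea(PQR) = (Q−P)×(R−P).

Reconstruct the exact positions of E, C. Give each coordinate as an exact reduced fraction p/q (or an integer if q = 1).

1. E_x = -34  [E is the reflection of B across D]
2. E_y = 35  [E is the reflection of B across D]
   → E = (-34, 35)
3. C_x = 33  [AE ∥ CD ∩ ED ∥ AC]
4. C_y = -15  [AE ∥ CD ∩ ED ∥ AC]
   → C = (33, -15)

C = (33, -15)
E = (-34, 35)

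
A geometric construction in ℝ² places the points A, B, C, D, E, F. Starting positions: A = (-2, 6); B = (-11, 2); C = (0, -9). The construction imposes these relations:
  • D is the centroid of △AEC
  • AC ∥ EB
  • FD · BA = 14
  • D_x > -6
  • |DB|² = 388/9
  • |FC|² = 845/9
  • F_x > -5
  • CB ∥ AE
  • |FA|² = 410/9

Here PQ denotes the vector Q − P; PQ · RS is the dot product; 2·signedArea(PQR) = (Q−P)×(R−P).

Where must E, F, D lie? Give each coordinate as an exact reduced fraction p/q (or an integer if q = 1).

D = (-5, 14/3)
E = (-13, 17)
F = (-13/3, -1/3)

1. E_x = -13  [AC ∥ EB ∩ CB ∥ AE]
2. E_y = 17  [AC ∥ EB ∩ CB ∥ AE]
   → E = (-13, 17)
3. D_x = -5  [D is the centroid of △AEC]
4. D_y = 14/3  [D is the centroid of △AEC]
   → D = (-5, 14/3)
5. F_x = -13/3  [line -9·x + -4·y + -121/3 = 0 ∩ |FA|² = 410/9]
6. F_y = -1/3  [line -9·x + -4·y + -121/3 = 0 ∩ |FA|² = 410/9]
   → F = (-13/3, -1/3)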